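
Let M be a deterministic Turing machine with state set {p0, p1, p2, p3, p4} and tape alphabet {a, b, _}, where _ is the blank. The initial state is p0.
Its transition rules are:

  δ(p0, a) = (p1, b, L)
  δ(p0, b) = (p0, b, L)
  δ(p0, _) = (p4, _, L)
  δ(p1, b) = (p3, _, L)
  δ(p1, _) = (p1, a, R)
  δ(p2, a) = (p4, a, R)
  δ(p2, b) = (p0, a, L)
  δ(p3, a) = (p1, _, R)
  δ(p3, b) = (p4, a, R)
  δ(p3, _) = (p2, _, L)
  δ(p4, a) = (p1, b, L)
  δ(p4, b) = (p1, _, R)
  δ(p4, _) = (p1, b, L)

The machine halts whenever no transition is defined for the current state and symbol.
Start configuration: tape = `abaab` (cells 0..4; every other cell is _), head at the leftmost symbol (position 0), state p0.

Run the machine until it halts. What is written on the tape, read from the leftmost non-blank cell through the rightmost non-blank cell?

p0 | _[a]baab   read a → write b, move L, go to p1
p1 | [_]bbaab   read _ → write a, move R, go to p1
p1 | a[b]baab   read b → write _, move L, go to p3
p3 | [a]_baab   read a → write _, move R, go to p1
p1 | _[_]baab   read _ → write a, move R, go to p1
p1 | _a[b]aab   read b → write _, move L, go to p3
p3 | _[a]_aab   read a → write _, move R, go to p1
p1 | __[_]aab   read _ → write a, move R, go to p1
p1 | __a[a]ab
The non-blank tape span at halt is aaab.

aaab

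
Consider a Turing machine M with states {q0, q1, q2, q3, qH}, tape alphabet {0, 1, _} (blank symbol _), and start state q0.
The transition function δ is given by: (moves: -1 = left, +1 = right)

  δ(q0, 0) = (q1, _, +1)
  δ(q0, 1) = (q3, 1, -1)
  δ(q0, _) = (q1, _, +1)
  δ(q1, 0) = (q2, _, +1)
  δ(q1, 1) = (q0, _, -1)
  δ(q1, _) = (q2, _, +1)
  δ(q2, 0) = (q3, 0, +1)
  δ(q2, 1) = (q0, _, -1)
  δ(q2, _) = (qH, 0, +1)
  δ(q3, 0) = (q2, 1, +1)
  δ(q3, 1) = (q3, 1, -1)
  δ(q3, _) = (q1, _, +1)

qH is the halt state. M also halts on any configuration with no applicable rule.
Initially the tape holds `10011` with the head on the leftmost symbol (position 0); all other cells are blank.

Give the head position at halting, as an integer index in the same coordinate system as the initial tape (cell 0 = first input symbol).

state=q0 head=0 tape=_[1]0011   (q0,1)→(q3,1,-1)
state=q3 head=-1 tape=[_]10011   (q3,_)→(q1,_,+1)
state=q1 head=0 tape=_[1]0011   (q1,1)→(q0,_,-1)
state=q0 head=-1 tape=[_]_0011   (q0,_)→(q1,_,+1)
state=q1 head=0 tape=_[_]0011   (q1,_)→(q2,_,+1)
state=q2 head=1 tape=__[0]011   (q2,0)→(q3,0,+1)
state=q3 head=2 tape=__0[0]11   (q3,0)→(q2,1,+1)
state=q2 head=3 tape=__01[1]1   (q2,1)→(q0,_,-1)
state=q0 head=2 tape=__0[1]_1   (q0,1)→(q3,1,-1)
state=q3 head=1 tape=__[0]1_1   (q3,0)→(q2,1,+1)
state=q2 head=2 tape=__1[1]_1   (q2,1)→(q0,_,-1)
state=q0 head=1 tape=__[1]__1   (q0,1)→(q3,1,-1)
state=q3 head=0 tape=_[_]1__1   (q3,_)→(q1,_,+1)
state=q1 head=1 tape=__[1]__1   (q1,1)→(q0,_,-1)
state=q0 head=0 tape=_[_]___1   (q0,_)→(q1,_,+1)
state=q1 head=1 tape=__[_]__1   (q1,_)→(q2,_,+1)
state=q2 head=2 tape=___[_]_1   (q2,_)→(qH,0,+1)
state=qH head=3 tape=___0[_]1
At halt the head is at cell 3.

3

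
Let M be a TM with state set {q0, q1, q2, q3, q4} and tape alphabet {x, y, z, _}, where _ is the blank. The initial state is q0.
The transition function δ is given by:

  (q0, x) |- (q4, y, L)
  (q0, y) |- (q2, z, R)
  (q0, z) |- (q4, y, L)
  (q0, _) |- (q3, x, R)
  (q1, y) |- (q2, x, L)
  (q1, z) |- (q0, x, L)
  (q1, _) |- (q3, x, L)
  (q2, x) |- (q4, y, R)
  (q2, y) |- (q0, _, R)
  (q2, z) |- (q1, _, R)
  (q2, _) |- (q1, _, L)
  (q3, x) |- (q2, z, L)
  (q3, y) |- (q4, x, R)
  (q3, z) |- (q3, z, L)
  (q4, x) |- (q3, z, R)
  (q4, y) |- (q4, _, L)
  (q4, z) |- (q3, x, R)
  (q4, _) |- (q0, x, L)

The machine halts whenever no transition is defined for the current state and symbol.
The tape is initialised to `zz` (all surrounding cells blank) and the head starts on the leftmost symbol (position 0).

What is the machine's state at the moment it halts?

state=q0 head=0 tape=__[z]z_   (q0,z)→(q4,y,L)
state=q4 head=-1 tape=_[_]yz_   (q4,_)→(q0,x,L)
state=q0 head=-2 tape=[_]xyz_   (q0,_)→(q3,x,R)
state=q3 head=-1 tape=x[x]yz_   (q3,x)→(q2,z,L)
state=q2 head=-2 tape=[x]zyz_   (q2,x)→(q4,y,R)
state=q4 head=-1 tape=y[z]yz_   (q4,z)→(q3,x,R)
state=q3 head=0 tape=yx[y]z_   (q3,y)→(q4,x,R)
state=q4 head=1 tape=yxx[z]_   (q4,z)→(q3,x,R)
state=q3 head=2 tape=yxxx[_]
No transition is defined for (q3, _); M halts in state q3.

q3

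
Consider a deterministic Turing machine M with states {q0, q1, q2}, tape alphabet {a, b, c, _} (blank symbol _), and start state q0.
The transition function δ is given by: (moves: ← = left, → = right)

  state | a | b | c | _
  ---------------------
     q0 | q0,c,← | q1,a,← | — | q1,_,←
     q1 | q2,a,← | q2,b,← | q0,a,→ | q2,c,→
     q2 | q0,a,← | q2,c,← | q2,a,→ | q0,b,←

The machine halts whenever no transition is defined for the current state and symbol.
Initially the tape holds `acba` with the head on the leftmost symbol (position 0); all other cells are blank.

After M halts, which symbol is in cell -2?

state=q0 head=0 tape=__[a]cba   (q0,a)→(q0,c,←)
state=q0 head=-1 tape=_[_]ccba   (q0,_)→(q1,_,←)
state=q1 head=-2 tape=[_]_ccba   (q1,_)→(q2,c,→)
state=q2 head=-1 tape=c[_]ccba   (q2,_)→(q0,b,←)
state=q0 head=-2 tape=[c]bccba
Cell -2 holds c when M halts.

c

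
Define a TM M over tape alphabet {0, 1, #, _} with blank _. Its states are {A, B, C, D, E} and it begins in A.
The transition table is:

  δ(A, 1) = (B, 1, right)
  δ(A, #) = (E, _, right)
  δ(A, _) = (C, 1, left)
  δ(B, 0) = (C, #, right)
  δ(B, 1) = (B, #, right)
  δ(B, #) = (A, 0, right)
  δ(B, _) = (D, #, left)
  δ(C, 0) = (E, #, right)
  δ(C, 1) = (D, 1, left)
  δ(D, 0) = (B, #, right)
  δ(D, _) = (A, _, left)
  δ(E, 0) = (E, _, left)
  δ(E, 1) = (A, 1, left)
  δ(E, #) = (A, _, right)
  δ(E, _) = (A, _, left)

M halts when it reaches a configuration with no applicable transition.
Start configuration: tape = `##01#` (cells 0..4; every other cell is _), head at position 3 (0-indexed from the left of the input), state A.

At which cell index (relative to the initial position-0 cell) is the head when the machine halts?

A | ##0[1]#__   read 1 → write 1, move right, go to B
B | ##01[#]__   read # → write 0, move right, go to A
A | ##010[_]_   read _ → write 1, move left, go to C
C | ##01[0]1_   read 0 → write #, move right, go to E
E | ##01#[1]_   read 1 → write 1, move left, go to A
A | ##01[#]1_   read # → write _, move right, go to E
E | ##01_[1]_   read 1 → write 1, move left, go to A
A | ##01[_]1_   read _ → write 1, move left, go to C
C | ##0[1]11_   read 1 → write 1, move left, go to D
D | ##[0]111_   read 0 → write #, move right, go to B
B | ###[1]11_   read 1 → write #, move right, go to B
B | ####[1]1_   read 1 → write #, move right, go to B
B | #####[1]_   read 1 → write #, move right, go to B
B | ######[_]   read _ → write #, move left, go to D
D | #####[#]#
At halt the head is at cell 5.

5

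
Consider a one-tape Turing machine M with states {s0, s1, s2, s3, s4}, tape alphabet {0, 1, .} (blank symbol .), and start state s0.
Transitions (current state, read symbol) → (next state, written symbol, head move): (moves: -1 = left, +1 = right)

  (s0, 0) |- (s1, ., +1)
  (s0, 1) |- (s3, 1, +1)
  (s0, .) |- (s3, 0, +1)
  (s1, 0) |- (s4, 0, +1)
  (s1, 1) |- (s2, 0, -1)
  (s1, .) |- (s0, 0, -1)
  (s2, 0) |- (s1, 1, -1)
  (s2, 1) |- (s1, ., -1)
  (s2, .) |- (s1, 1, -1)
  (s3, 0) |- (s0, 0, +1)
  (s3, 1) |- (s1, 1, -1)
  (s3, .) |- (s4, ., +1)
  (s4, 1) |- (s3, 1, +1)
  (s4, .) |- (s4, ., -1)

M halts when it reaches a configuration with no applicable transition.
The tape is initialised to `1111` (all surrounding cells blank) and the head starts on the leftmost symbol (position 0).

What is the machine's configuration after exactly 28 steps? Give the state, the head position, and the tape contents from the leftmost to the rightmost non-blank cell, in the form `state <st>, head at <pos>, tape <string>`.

state s1, head at -4, tape 1010101

s0 | ....[1]111   read 1 → write 1, move +1, go to s3
s3 | ....1[1]11   read 1 → write 1, move -1, go to s1
s1 | ....[1]111   read 1 → write 0, move -1, go to s2
s2 | ...[.]0111   read . → write 1, move -1, go to s1
s1 | ..[.]10111   read . → write 0, move -1, go to s0
s0 | .[.]010111   read . → write 0, move +1, go to s3
s3 | .0[0]10111   read 0 → write 0, move +1, go to s0
s0 | .00[1]0111   read 1 → write 1, move +1, go to s3
s3 | .001[0]111   read 0 → write 0, move +1, go to s0
s0 | .0010[1]11   read 1 → write 1, move +1, go to s3
s3 | .00101[1]1   read 1 → write 1, move -1, go to s1
s1 | .0010[1]11   read 1 → write 0, move -1, go to s2
s2 | .001[0]011   read 0 → write 1, move -1, go to s1
s1 | .00[1]1011   read 1 → write 0, move -1, go to s2
s2 | .0[0]01011   read 0 → write 1, move -1, go to s1
s1 | .[0]101011   read 0 → write 0, move +1, go to s4
s4 | .0[1]01011   read 1 → write 1, move +1, go to s3
s3 | .01[0]1011   read 0 → write 0, move +1, go to s0
s0 | .010[1]011   read 1 → write 1, move +1, go to s3
s3 | .0101[0]11   read 0 → write 0, move +1, go to s0
s0 | .01010[1]1   read 1 → write 1, move +1, go to s3
s3 | .010101[1]   read 1 → write 1, move -1, go to s1
s1 | .01010[1]1   read 1 → write 0, move -1, go to s2
s2 | .0101[0]01   read 0 → write 1, move -1, go to s1
s1 | .010[1]101   read 1 → write 0, move -1, go to s2
s2 | .01[0]0101   read 0 → write 1, move -1, go to s1
s1 | .0[1]10101   read 1 → write 0, move -1, go to s2
s2 | .[0]010101   read 0 → write 1, move -1, go to s1
s1 | [.]1010101
After 28 steps: state s1, head at -4, tape 1010101.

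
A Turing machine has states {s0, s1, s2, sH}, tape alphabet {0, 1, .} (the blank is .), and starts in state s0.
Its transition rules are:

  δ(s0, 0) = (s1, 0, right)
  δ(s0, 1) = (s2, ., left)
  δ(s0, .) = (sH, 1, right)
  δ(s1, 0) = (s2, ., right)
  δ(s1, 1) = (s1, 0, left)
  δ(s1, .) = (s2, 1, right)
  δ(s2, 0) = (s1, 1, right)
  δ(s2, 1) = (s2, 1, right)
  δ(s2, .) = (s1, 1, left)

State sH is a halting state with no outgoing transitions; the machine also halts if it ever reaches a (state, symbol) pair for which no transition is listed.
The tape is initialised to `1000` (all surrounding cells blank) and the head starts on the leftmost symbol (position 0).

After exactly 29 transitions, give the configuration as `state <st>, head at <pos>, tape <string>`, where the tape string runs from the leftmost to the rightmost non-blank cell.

state=s0 head=0 tape=...[1]000...   (s0,1)→(s2,.,left)
state=s2 head=-1 tape=..[.].000...   (s2,.)→(s1,1,left)
state=s1 head=-2 tape=.[.]1.000...   (s1,.)→(s2,1,right)
state=s2 head=-1 tape=.1[1].000...   (s2,1)→(s2,1,right)
state=s2 head=0 tape=.11[.]000...   (s2,.)→(s1,1,left)
state=s1 head=-1 tape=.1[1]1000...   (s1,1)→(s1,0,left)
state=s1 head=-2 tape=.[1]01000...   (s1,1)→(s1,0,left)
state=s1 head=-3 tape=[.]001000...   (s1,.)→(s2,1,right)
state=s2 head=-2 tape=1[0]01000...   (s2,0)→(s1,1,right)
state=s1 head=-1 tape=11[0]1000...   (s1,0)→(s2,.,right)
state=s2 head=0 tape=11.[1]000...   (s2,1)→(s2,1,right)
state=s2 head=1 tape=11.1[0]00...   (s2,0)→(s1,1,right)
state=s1 head=2 tape=11.11[0]0...   (s1,0)→(s2,.,right)
state=s2 head=3 tape=11.11.[0]...   (s2,0)→(s1,1,right)
state=s1 head=4 tape=11.11.1[.]..   (s1,.)→(s2,1,right)
state=s2 head=5 tape=11.11.11[.].   (s2,.)→(s1,1,left)
state=s1 head=4 tape=11.11.1[1]1.   (s1,1)→(s1,0,left)
state=s1 head=3 tape=11.11.[1]01.   (s1,1)→(s1,0,left)
state=s1 head=2 tape=11.11[.]001.   (s1,.)→(s2,1,right)
state=s2 head=3 tape=11.111[0]01.   (s2,0)→(s1,1,right)
state=s1 head=4 tape=11.1111[0]1.   (s1,0)→(s2,.,right)
state=s2 head=5 tape=11.1111.[1].   (s2,1)→(s2,1,right)
state=s2 head=6 tape=11.1111.1[.]   (s2,.)→(s1,1,left)
state=s1 head=5 tape=11.1111.[1]1   (s1,1)→(s1,0,left)
state=s1 head=4 tape=11.1111[.]01   (s1,.)→(s2,1,right)
state=s2 head=5 tape=11.11111[0]1   (s2,0)→(s1,1,right)
state=s1 head=6 tape=11.111111[1]   (s1,1)→(s1,0,left)
state=s1 head=5 tape=11.11111[1]0   (s1,1)→(s1,0,left)
state=s1 head=4 tape=11.1111[1]00   (s1,1)→(s1,0,left)
state=s1 head=3 tape=11.111[1]000
After 29 steps: state s1, head at 3, tape 11.1111000.

state s1, head at 3, tape 11.1111000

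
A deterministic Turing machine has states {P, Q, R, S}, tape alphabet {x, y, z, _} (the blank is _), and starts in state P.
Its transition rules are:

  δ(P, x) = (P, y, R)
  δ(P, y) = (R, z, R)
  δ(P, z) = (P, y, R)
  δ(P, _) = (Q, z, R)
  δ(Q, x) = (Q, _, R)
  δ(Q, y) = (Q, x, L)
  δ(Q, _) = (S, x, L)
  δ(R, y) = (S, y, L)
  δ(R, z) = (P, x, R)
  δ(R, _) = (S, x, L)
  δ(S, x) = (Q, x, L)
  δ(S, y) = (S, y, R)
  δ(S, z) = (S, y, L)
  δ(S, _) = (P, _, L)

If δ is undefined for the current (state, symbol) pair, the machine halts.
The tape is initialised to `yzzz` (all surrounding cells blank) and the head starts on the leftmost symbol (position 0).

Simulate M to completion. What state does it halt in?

P | [y]zzz___   read y → write z, move R, go to R
R | z[z]zz___   read z → write x, move R, go to P
P | zx[z]z___   read z → write y, move R, go to P
P | zxy[z]___   read z → write y, move R, go to P
P | zxyy[_]__   read _ → write z, move R, go to Q
Q | zxyyz[_]_   read _ → write x, move L, go to S
S | zxyy[z]x_   read z → write y, move L, go to S
S | zxy[y]yx_   read y → write y, move R, go to S
S | zxyy[y]x_   read y → write y, move R, go to S
S | zxyyy[x]_   read x → write x, move L, go to Q
Q | zxyy[y]x_   read y → write x, move L, go to Q
Q | zxy[y]xx_   read y → write x, move L, go to Q
Q | zx[y]xxx_   read y → write x, move L, go to Q
Q | z[x]xxxx_   read x → write _, move R, go to Q
Q | z_[x]xxx_   read x → write _, move R, go to Q
Q | z__[x]xx_   read x → write _, move R, go to Q
Q | z___[x]x_   read x → write _, move R, go to Q
Q | z____[x]_   read x → write _, move R, go to Q
Q | z_____[_]   read _ → write x, move L, go to S
S | z____[_]x   read _ → write _, move L, go to P
P | z___[_]_x   read _ → write z, move R, go to Q
Q | z___z[_]x   read _ → write x, move L, go to S
S | z___[z]xx   read z → write y, move L, go to S
S | z__[_]yxx   read _ → write _, move L, go to P
P | z_[_]_yxx   read _ → write z, move R, go to Q
Q | z_z[_]yxx   read _ → write x, move L, go to S
S | z_[z]xyxx   read z → write y, move L, go to S
S | z[_]yxyxx   read _ → write _, move L, go to P
P | [z]_yxyxx   read z → write y, move R, go to P
P | y[_]yxyxx   read _ → write z, move R, go to Q
Q | yz[y]xyxx   read y → write x, move L, go to Q
Q | y[z]xxyxx
No transition is defined for (Q, z); M halts in state Q.

Q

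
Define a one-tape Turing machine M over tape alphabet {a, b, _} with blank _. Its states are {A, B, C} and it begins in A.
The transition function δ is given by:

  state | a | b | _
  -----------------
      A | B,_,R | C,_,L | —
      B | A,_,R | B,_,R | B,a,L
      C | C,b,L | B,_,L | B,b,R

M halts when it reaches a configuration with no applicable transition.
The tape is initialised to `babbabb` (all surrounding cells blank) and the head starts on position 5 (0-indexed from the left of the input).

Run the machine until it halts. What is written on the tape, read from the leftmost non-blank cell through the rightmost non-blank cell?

b_____b

A | babba[b]b   read b → write _, move L, go to C
C | babb[a]_b   read a → write b, move L, go to C
C | bab[b]b_b   read b → write _, move L, go to B
B | ba[b]_b_b   read b → write _, move R, go to B
B | ba_[_]b_b   read _ → write a, move L, go to B
B | ba[_]ab_b   read _ → write a, move L, go to B
B | b[a]aab_b   read a → write _, move R, go to A
A | b_[a]ab_b   read a → write _, move R, go to B
B | b__[a]b_b   read a → write _, move R, go to A
A | b___[b]_b   read b → write _, move L, go to C
C | b__[_]__b   read _ → write b, move R, go to B
B | b__b[_]_b   read _ → write a, move L, go to B
B | b__[b]a_b   read b → write _, move R, go to B
B | b___[a]_b   read a → write _, move R, go to A
A | b____[_]b
The non-blank tape span at halt is b_____b.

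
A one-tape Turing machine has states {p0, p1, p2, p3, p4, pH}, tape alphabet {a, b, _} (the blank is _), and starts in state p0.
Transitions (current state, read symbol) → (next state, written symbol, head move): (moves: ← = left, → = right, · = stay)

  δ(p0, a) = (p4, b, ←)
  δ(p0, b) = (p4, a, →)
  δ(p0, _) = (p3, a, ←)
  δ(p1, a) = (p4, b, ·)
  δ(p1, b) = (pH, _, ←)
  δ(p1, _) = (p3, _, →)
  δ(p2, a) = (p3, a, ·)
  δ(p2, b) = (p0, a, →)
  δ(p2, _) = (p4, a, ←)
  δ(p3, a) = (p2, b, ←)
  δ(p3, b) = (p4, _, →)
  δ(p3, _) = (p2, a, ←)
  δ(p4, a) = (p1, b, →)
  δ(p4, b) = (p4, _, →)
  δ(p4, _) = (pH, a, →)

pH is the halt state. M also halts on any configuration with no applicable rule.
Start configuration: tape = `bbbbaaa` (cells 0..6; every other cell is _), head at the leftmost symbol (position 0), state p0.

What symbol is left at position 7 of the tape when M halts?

state=p0 head=0 tape=[b]bbbaaa____   (p0,b)→(p4,a,→)
state=p4 head=1 tape=a[b]bbaaa____   (p4,b)→(p4,_,→)
state=p4 head=2 tape=a_[b]baaa____   (p4,b)→(p4,_,→)
state=p4 head=3 tape=a__[b]aaa____   (p4,b)→(p4,_,→)
state=p4 head=4 tape=a___[a]aa____   (p4,a)→(p1,b,→)
state=p1 head=5 tape=a___b[a]a____   (p1,a)→(p4,b,·)
state=p4 head=5 tape=a___b[b]a____   (p4,b)→(p4,_,→)
state=p4 head=6 tape=a___b_[a]____   (p4,a)→(p1,b,→)
state=p1 head=7 tape=a___b_b[_]___   (p1,_)→(p3,_,→)
state=p3 head=8 tape=a___b_b_[_]__   (p3,_)→(p2,a,←)
state=p2 head=7 tape=a___b_b[_]a__   (p2,_)→(p4,a,←)
state=p4 head=6 tape=a___b_[b]aa__   (p4,b)→(p4,_,→)
state=p4 head=7 tape=a___b__[a]a__   (p4,a)→(p1,b,→)
state=p1 head=8 tape=a___b__b[a]__   (p1,a)→(p4,b,·)
state=p4 head=8 tape=a___b__b[b]__   (p4,b)→(p4,_,→)
state=p4 head=9 tape=a___b__b_[_]_   (p4,_)→(pH,a,→)
state=pH head=10 tape=a___b__b_a[_]
Cell 7 holds b when M halts.

b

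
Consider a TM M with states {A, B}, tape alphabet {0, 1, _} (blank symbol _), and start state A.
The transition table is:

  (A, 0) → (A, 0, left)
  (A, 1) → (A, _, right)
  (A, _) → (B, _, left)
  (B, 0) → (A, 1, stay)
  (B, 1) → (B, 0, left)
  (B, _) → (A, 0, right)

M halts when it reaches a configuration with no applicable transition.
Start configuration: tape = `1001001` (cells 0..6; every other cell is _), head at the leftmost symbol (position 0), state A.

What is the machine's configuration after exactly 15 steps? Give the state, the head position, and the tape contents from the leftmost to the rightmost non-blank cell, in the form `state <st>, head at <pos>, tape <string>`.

state B, head at -1, tape 0_001001

state=A head=0 tape=_[1]001001   (A,1)→(A,_,right)
state=A head=1 tape=__[0]01001   (A,0)→(A,0,left)
state=A head=0 tape=_[_]001001   (A,_)→(B,_,left)
state=B head=-1 tape=[_]_001001   (B,_)→(A,0,right)
state=A head=0 tape=0[_]001001   (A,_)→(B,_,left)
state=B head=-1 tape=[0]_001001   (B,0)→(A,1,stay)
state=A head=-1 tape=[1]_001001   (A,1)→(A,_,right)
state=A head=0 tape=_[_]001001   (A,_)→(B,_,left)
state=B head=-1 tape=[_]_001001   (B,_)→(A,0,right)
state=A head=0 tape=0[_]001001   (A,_)→(B,_,left)
state=B head=-1 tape=[0]_001001   (B,0)→(A,1,stay)
state=A head=-1 tape=[1]_001001   (A,1)→(A,_,right)
state=A head=0 tape=_[_]001001   (A,_)→(B,_,left)
state=B head=-1 tape=[_]_001001   (B,_)→(A,0,right)
state=A head=0 tape=0[_]001001   (A,_)→(B,_,left)
state=B head=-1 tape=[0]_001001
After 15 steps: state B, head at -1, tape 0_001001.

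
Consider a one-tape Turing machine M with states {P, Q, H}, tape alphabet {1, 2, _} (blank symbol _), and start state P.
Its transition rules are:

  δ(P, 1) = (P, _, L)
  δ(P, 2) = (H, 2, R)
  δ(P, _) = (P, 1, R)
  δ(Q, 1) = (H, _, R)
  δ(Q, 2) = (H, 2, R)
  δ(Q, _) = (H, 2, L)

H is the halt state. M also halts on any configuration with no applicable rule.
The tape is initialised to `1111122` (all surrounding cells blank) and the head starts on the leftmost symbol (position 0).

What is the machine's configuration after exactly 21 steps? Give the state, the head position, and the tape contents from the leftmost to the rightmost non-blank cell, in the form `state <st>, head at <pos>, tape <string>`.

P | ___[1]111122   read 1 → write _, move L, go to P
P | __[_]_111122   read _ → write 1, move R, go to P
P | __1[_]111122   read _ → write 1, move R, go to P
P | __11[1]11122   read 1 → write _, move L, go to P
P | __1[1]_11122   read 1 → write _, move L, go to P
P | __[1]__11122   read 1 → write _, move L, go to P
P | _[_]___11122   read _ → write 1, move R, go to P
P | _1[_]__11122   read _ → write 1, move R, go to P
P | _11[_]_11122   read _ → write 1, move R, go to P
P | _111[_]11122   read _ → write 1, move R, go to P
P | _1111[1]1122   read 1 → write _, move L, go to P
P | _111[1]_1122   read 1 → write _, move L, go to P
P | _11[1]__1122   read 1 → write _, move L, go to P
P | _1[1]___1122   read 1 → write _, move L, go to P
P | _[1]____1122   read 1 → write _, move L, go to P
P | [_]_____1122   read _ → write 1, move R, go to P
P | 1[_]____1122   read _ → write 1, move R, go to P
P | 11[_]___1122   read _ → write 1, move R, go to P
P | 111[_]__1122   read _ → write 1, move R, go to P
P | 1111[_]_1122   read _ → write 1, move R, go to P
P | 11111[_]1122   read _ → write 1, move R, go to P
P | 111111[1]122
After 21 steps: state P, head at 3, tape 1111111122.

state P, head at 3, tape 1111111122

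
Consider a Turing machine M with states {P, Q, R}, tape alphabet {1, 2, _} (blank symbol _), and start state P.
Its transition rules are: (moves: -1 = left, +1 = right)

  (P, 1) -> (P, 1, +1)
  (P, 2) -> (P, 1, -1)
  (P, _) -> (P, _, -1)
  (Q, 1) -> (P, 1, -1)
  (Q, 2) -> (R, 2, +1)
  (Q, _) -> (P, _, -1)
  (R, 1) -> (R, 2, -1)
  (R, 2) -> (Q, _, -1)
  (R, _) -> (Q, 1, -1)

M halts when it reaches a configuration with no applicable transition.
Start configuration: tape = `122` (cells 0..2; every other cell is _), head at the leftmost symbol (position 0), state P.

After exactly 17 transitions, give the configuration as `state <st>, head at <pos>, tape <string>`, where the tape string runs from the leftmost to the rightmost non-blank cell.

state P, head at 3, tape 111

P | [1]22_   read 1 → write 1, move +1, go to P
P | 1[2]2_   read 2 → write 1, move -1, go to P
P | [1]12_   read 1 → write 1, move +1, go to P
P | 1[1]2_   read 1 → write 1, move +1, go to P
P | 11[2]_   read 2 → write 1, move -1, go to P
P | 1[1]1_   read 1 → write 1, move +1, go to P
P | 11[1]_   read 1 → write 1, move +1, go to P
P | 111[_]   read _ → write _, move -1, go to P
P | 11[1]_   read 1 → write 1, move +1, go to P
P | 111[_]   read _ → write _, move -1, go to P
P | 11[1]_   read 1 → write 1, move +1, go to P
P | 111[_]   read _ → write _, move -1, go to P
P | 11[1]_   read 1 → write 1, move +1, go to P
P | 111[_]   read _ → write _, move -1, go to P
P | 11[1]_   read 1 → write 1, move +1, go to P
P | 111[_]   read _ → write _, move -1, go to P
P | 11[1]_   read 1 → write 1, move +1, go to P
P | 111[_]
After 17 steps: state P, head at 3, tape 111.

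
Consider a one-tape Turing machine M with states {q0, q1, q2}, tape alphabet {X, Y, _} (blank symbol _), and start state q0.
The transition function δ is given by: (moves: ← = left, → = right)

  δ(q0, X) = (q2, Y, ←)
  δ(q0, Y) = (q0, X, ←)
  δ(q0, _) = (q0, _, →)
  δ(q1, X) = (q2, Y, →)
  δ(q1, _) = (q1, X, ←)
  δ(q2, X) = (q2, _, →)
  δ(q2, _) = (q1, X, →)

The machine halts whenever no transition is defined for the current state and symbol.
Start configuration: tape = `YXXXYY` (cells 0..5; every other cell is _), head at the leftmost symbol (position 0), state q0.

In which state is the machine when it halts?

q0 | _[Y]XXXYY   read Y → write X, move ←, go to q0
q0 | [_]XXXXYY   read _ → write _, move →, go to q0
q0 | _[X]XXXYY   read X → write Y, move ←, go to q2
q2 | [_]YXXXYY   read _ → write X, move →, go to q1
q1 | X[Y]XXXYY
No transition is defined for (q1, Y); M halts in state q1.

q1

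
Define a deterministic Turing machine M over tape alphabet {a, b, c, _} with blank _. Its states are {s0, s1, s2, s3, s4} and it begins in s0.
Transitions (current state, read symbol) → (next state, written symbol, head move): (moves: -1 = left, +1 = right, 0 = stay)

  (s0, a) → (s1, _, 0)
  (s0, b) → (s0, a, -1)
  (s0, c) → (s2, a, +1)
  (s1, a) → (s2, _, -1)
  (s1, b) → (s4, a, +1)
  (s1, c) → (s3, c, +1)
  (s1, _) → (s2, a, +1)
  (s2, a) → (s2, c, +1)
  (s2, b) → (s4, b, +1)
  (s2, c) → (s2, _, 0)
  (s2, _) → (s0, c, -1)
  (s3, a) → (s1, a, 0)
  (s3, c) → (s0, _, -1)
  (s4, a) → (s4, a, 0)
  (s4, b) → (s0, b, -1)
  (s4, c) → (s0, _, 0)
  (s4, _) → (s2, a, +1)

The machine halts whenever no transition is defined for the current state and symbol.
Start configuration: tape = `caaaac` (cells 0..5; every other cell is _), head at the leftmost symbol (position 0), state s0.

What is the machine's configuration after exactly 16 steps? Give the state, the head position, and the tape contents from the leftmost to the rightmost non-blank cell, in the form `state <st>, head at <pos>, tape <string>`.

state s2, head at 5, tape acccac

s0 | [c]aaaac   read c → write a, move +1, go to s2
s2 | a[a]aaac   read a → write c, move +1, go to s2
s2 | ac[a]aac   read a → write c, move +1, go to s2
s2 | acc[a]ac   read a → write c, move +1, go to s2
s2 | accc[a]c   read a → write c, move +1, go to s2
s2 | acccc[c]   read c → write _, move 0, go to s2
s2 | acccc[_]   read _ → write c, move -1, go to s0
s0 | accc[c]c   read c → write a, move +1, go to s2
s2 | accca[c]   read c → write _, move 0, go to s2
s2 | accca[_]   read _ → write c, move -1, go to s0
s0 | accc[a]c   read a → write _, move 0, go to s1
s1 | accc[_]c   read _ → write a, move +1, go to s2
s2 | accca[c]   read c → write _, move 0, go to s2
s2 | accca[_]   read _ → write c, move -1, go to s0
s0 | accc[a]c   read a → write _, move 0, go to s1
s1 | accc[_]c   read _ → write a, move +1, go to s2
s2 | accca[c]
After 16 steps: state s2, head at 5, tape acccac.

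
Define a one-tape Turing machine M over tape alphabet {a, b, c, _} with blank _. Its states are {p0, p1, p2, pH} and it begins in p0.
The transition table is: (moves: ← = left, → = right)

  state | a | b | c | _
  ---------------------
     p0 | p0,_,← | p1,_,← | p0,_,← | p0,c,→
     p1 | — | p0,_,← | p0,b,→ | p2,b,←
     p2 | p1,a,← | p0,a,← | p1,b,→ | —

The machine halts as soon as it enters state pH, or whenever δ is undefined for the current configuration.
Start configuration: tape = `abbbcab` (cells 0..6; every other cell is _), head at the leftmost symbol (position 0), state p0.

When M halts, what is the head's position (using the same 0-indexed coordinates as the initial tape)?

p0 | ___[a]bbbcab   read a → write _, move ←, go to p0
p0 | __[_]_bbbcab   read _ → write c, move →, go to p0
p0 | __c[_]bbbcab   read _ → write c, move →, go to p0
p0 | __cc[b]bbcab   read b → write _, move ←, go to p1
p1 | __c[c]_bbcab   read c → write b, move →, go to p0
p0 | __cb[_]bbcab   read _ → write c, move →, go to p0
p0 | __cbc[b]bcab   read b → write _, move ←, go to p1
p1 | __cb[c]_bcab   read c → write b, move →, go to p0
p0 | __cbb[_]bcab   read _ → write c, move →, go to p0
p0 | __cbbc[b]cab   read b → write _, move ←, go to p1
p1 | __cbb[c]_cab   read c → write b, move →, go to p0
p0 | __cbbb[_]cab   read _ → write c, move →, go to p0
p0 | __cbbbc[c]ab   read c → write _, move ←, go to p0
p0 | __cbbb[c]_ab   read c → write _, move ←, go to p0
p0 | __cbb[b]__ab   read b → write _, move ←, go to p1
p1 | __cb[b]___ab   read b → write _, move ←, go to p0
p0 | __c[b]____ab   read b → write _, move ←, go to p1
p1 | __[c]_____ab   read c → write b, move →, go to p0
p0 | __b[_]____ab   read _ → write c, move →, go to p0
p0 | __bc[_]___ab   read _ → write c, move →, go to p0
p0 | __bcc[_]__ab   read _ → write c, move →, go to p0
p0 | __bccc[_]_ab   read _ → write c, move →, go to p0
p0 | __bcccc[_]ab   read _ → write c, move →, go to p0
p0 | __bccccc[a]b   read a → write _, move ←, go to p0
p0 | __bcccc[c]_b   read c → write _, move ←, go to p0
p0 | __bccc[c]__b   read c → write _, move ←, go to p0
p0 | __bcc[c]___b   read c → write _, move ←, go to p0
p0 | __bc[c]____b   read c → write _, move ←, go to p0
p0 | __b[c]_____b   read c → write _, move ←, go to p0
p0 | __[b]______b   read b → write _, move ←, go to p1
p1 | _[_]_______b   read _ → write b, move ←, go to p2
p2 | [_]b_______b
At halt the head is at cell -3.

-3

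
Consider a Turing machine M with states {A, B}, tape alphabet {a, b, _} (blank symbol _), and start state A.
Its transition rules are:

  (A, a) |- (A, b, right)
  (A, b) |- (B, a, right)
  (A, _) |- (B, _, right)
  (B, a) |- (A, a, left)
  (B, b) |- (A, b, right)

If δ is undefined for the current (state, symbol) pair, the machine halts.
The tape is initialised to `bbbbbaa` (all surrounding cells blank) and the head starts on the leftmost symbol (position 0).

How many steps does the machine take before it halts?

10

A | [b]bbbbaa__   read b → write a, move right, go to B
B | a[b]bbbaa__   read b → write b, move right, go to A
A | ab[b]bbaa__   read b → write a, move right, go to B
B | aba[b]baa__   read b → write b, move right, go to A
A | abab[b]aa__   read b → write a, move right, go to B
B | ababa[a]a__   read a → write a, move left, go to A
A | abab[a]aa__   read a → write b, move right, go to A
A | ababb[a]a__   read a → write b, move right, go to A
A | ababbb[a]__   read a → write b, move right, go to A
A | ababbbb[_]_   read _ → write _, move right, go to B
B | ababbbb_[_]
M halts after 10 transitions.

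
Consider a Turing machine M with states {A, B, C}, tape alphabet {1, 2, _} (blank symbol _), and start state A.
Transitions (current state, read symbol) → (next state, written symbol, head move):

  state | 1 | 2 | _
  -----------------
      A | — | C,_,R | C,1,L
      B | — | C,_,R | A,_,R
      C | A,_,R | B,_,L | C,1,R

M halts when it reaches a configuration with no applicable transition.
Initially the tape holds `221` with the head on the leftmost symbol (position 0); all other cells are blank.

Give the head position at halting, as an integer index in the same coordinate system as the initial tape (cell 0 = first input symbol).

2

A | [2]21   read 2 → write _, move R, go to C
C | _[2]1   read 2 → write _, move L, go to B
B | [_]_1   read _ → write _, move R, go to A
A | _[_]1   read _ → write 1, move L, go to C
C | [_]11   read _ → write 1, move R, go to C
C | 1[1]1   read 1 → write _, move R, go to A
A | 1_[1]
At halt the head is at cell 2.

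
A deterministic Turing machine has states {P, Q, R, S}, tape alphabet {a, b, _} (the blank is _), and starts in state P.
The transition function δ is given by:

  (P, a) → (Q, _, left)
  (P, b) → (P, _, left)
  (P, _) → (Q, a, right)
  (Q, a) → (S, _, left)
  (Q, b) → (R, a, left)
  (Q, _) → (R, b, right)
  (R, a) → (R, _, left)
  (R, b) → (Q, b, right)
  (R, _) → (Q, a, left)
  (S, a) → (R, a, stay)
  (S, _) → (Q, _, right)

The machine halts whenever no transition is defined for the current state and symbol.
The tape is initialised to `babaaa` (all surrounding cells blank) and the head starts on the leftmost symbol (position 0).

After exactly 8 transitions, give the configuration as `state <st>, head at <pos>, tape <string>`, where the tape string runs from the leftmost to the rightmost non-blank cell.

state S, head at 2, tape abbb_aa

P | _[b]abaaa   read b → write _, move left, go to P
P | [_]_abaaa   read _ → write a, move right, go to Q
Q | a[_]abaaa   read _ → write b, move right, go to R
R | ab[a]baaa   read a → write _, move left, go to R
R | a[b]_baaa   read b → write b, move right, go to Q
Q | ab[_]baaa   read _ → write b, move right, go to R
R | abb[b]aaa   read b → write b, move right, go to Q
Q | abbb[a]aa   read a → write _, move left, go to S
S | abb[b]_aa
After 8 steps: state S, head at 2, tape abbb_aa.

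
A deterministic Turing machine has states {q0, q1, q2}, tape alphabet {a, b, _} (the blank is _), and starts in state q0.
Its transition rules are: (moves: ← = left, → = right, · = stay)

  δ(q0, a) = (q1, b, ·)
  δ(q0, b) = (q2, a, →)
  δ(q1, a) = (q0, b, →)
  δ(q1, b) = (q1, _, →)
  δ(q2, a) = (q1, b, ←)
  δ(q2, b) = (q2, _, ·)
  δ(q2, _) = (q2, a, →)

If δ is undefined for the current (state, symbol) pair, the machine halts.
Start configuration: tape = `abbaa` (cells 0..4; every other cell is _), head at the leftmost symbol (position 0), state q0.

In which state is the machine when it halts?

q1

q0 | [a]bbaa_   read a → write b, move ·, go to q1
q1 | [b]bbaa_   read b → write _, move →, go to q1
q1 | _[b]baa_   read b → write _, move →, go to q1
q1 | __[b]aa_   read b → write _, move →, go to q1
q1 | ___[a]a_   read a → write b, move →, go to q0
q0 | ___b[a]_   read a → write b, move ·, go to q1
q1 | ___b[b]_   read b → write _, move →, go to q1
q1 | ___b_[_]
No transition is defined for (q1, _); M halts in state q1.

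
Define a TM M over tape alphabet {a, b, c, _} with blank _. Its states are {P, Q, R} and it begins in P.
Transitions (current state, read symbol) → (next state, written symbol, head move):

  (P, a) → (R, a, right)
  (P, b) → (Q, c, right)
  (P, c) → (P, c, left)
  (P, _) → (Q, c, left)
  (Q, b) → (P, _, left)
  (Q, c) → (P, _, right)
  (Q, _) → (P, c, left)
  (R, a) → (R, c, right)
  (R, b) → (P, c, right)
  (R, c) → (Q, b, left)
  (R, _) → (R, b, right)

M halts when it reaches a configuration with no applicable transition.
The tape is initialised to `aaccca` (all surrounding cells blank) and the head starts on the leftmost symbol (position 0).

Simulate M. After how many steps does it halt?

14

state=P head=0 tape=[a]accca   (P,a)→(R,a,right)
state=R head=1 tape=a[a]ccca   (R,a)→(R,c,right)
state=R head=2 tape=ac[c]cca   (R,c)→(Q,b,left)
state=Q head=1 tape=a[c]bcca   (Q,c)→(P,_,right)
state=P head=2 tape=a_[b]cca   (P,b)→(Q,c,right)
state=Q head=3 tape=a_c[c]ca   (Q,c)→(P,_,right)
state=P head=4 tape=a_c_[c]a   (P,c)→(P,c,left)
state=P head=3 tape=a_c[_]ca   (P,_)→(Q,c,left)
state=Q head=2 tape=a_[c]cca   (Q,c)→(P,_,right)
state=P head=3 tape=a__[c]ca   (P,c)→(P,c,left)
state=P head=2 tape=a_[_]cca   (P,_)→(Q,c,left)
state=Q head=1 tape=a[_]ccca   (Q,_)→(P,c,left)
state=P head=0 tape=[a]cccca   (P,a)→(R,a,right)
state=R head=1 tape=a[c]ccca   (R,c)→(Q,b,left)
state=Q head=0 tape=[a]bccca
M halts after 14 transitions.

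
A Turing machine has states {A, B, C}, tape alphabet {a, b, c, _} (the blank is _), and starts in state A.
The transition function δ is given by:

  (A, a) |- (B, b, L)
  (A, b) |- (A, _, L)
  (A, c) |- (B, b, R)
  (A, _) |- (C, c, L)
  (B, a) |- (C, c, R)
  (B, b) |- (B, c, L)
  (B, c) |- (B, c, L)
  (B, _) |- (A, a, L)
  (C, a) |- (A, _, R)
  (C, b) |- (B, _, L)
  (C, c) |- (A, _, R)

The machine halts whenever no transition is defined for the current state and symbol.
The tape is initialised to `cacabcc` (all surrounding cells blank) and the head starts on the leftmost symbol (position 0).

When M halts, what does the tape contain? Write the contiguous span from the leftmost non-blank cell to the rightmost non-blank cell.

caccc_bcc

state=A head=0 tape=___[c]acabcc   (A,c)→(B,b,R)
state=B head=1 tape=___b[a]cabcc   (B,a)→(C,c,R)
state=C head=2 tape=___bc[c]abcc   (C,c)→(A,_,R)
state=A head=3 tape=___bc_[a]bcc   (A,a)→(B,b,L)
state=B head=2 tape=___bc[_]bbcc   (B,_)→(A,a,L)
state=A head=1 tape=___b[c]abbcc   (A,c)→(B,b,R)
state=B head=2 tape=___bb[a]bbcc   (B,a)→(C,c,R)
state=C head=3 tape=___bbc[b]bcc   (C,b)→(B,_,L)
state=B head=2 tape=___bb[c]_bcc   (B,c)→(B,c,L)
state=B head=1 tape=___b[b]c_bcc   (B,b)→(B,c,L)
state=B head=0 tape=___[b]cc_bcc   (B,b)→(B,c,L)
state=B head=-1 tape=__[_]ccc_bcc   (B,_)→(A,a,L)
state=A head=-2 tape=_[_]accc_bcc   (A,_)→(C,c,L)
state=C head=-3 tape=[_]caccc_bcc
The non-blank tape span at halt is caccc_bcc.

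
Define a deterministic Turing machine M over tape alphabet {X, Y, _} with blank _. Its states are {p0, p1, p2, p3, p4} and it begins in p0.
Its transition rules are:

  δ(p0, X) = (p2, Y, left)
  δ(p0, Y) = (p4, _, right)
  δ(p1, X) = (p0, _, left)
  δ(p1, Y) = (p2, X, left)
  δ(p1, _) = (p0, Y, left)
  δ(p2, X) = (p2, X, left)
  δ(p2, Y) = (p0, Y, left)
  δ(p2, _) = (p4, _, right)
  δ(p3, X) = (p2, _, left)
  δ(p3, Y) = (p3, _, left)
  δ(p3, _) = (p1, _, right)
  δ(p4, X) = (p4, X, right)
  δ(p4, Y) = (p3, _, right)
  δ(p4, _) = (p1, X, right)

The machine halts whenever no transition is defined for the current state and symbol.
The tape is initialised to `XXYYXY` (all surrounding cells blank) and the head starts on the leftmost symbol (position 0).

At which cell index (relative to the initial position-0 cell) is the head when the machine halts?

6

state=p0 head=0 tape=_[X]XYYXY__   (p0,X)→(p2,Y,left)
state=p2 head=-1 tape=[_]YXYYXY__   (p2,_)→(p4,_,right)
state=p4 head=0 tape=_[Y]XYYXY__   (p4,Y)→(p3,_,right)
state=p3 head=1 tape=__[X]YYXY__   (p3,X)→(p2,_,left)
state=p2 head=0 tape=_[_]_YYXY__   (p2,_)→(p4,_,right)
state=p4 head=1 tape=__[_]YYXY__   (p4,_)→(p1,X,right)
state=p1 head=2 tape=__X[Y]YXY__   (p1,Y)→(p2,X,left)
state=p2 head=1 tape=__[X]XYXY__   (p2,X)→(p2,X,left)
state=p2 head=0 tape=_[_]XXYXY__   (p2,_)→(p4,_,right)
state=p4 head=1 tape=__[X]XYXY__   (p4,X)→(p4,X,right)
state=p4 head=2 tape=__X[X]YXY__   (p4,X)→(p4,X,right)
state=p4 head=3 tape=__XX[Y]XY__   (p4,Y)→(p3,_,right)
state=p3 head=4 tape=__XX_[X]Y__   (p3,X)→(p2,_,left)
state=p2 head=3 tape=__XX[_]_Y__   (p2,_)→(p4,_,right)
state=p4 head=4 tape=__XX_[_]Y__   (p4,_)→(p1,X,right)
state=p1 head=5 tape=__XX_X[Y]__   (p1,Y)→(p2,X,left)
state=p2 head=4 tape=__XX_[X]X__   (p2,X)→(p2,X,left)
state=p2 head=3 tape=__XX[_]XX__   (p2,_)→(p4,_,right)
state=p4 head=4 tape=__XX_[X]X__   (p4,X)→(p4,X,right)
state=p4 head=5 tape=__XX_X[X]__   (p4,X)→(p4,X,right)
state=p4 head=6 tape=__XX_XX[_]_   (p4,_)→(p1,X,right)
state=p1 head=7 tape=__XX_XXX[_]   (p1,_)→(p0,Y,left)
state=p0 head=6 tape=__XX_XX[X]Y   (p0,X)→(p2,Y,left)
state=p2 head=5 tape=__XX_X[X]YY   (p2,X)→(p2,X,left)
state=p2 head=4 tape=__XX_[X]XYY   (p2,X)→(p2,X,left)
state=p2 head=3 tape=__XX[_]XXYY   (p2,_)→(p4,_,right)
state=p4 head=4 tape=__XX_[X]XYY   (p4,X)→(p4,X,right)
state=p4 head=5 tape=__XX_X[X]YY   (p4,X)→(p4,X,right)
state=p4 head=6 tape=__XX_XX[Y]Y   (p4,Y)→(p3,_,right)
state=p3 head=7 tape=__XX_XX_[Y]   (p3,Y)→(p3,_,left)
state=p3 head=6 tape=__XX_XX[_]_   (p3,_)→(p1,_,right)
state=p1 head=7 tape=__XX_XX_[_]   (p1,_)→(p0,Y,left)
state=p0 head=6 tape=__XX_XX[_]Y
At halt the head is at cell 6.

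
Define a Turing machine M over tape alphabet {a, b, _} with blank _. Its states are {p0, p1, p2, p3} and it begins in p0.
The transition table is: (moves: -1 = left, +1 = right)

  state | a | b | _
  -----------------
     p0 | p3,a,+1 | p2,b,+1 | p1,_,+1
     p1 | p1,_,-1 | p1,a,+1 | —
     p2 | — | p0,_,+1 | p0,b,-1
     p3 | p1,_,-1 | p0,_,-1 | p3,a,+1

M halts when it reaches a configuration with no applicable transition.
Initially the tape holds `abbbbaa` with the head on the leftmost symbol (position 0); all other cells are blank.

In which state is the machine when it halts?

state=p0 head=0 tape=_[a]bbbbaa   (p0,a)→(p3,a,+1)
state=p3 head=1 tape=_a[b]bbbaa   (p3,b)→(p0,_,-1)
state=p0 head=0 tape=_[a]_bbbaa   (p0,a)→(p3,a,+1)
state=p3 head=1 tape=_a[_]bbbaa   (p3,_)→(p3,a,+1)
state=p3 head=2 tape=_aa[b]bbaa   (p3,b)→(p0,_,-1)
state=p0 head=1 tape=_a[a]_bbaa   (p0,a)→(p3,a,+1)
state=p3 head=2 tape=_aa[_]bbaa   (p3,_)→(p3,a,+1)
state=p3 head=3 tape=_aaa[b]baa   (p3,b)→(p0,_,-1)
state=p0 head=2 tape=_aa[a]_baa   (p0,a)→(p3,a,+1)
state=p3 head=3 tape=_aaa[_]baa   (p3,_)→(p3,a,+1)
state=p3 head=4 tape=_aaaa[b]aa   (p3,b)→(p0,_,-1)
state=p0 head=3 tape=_aaa[a]_aa   (p0,a)→(p3,a,+1)
state=p3 head=4 tape=_aaaa[_]aa   (p3,_)→(p3,a,+1)
state=p3 head=5 tape=_aaaaa[a]a   (p3,a)→(p1,_,-1)
state=p1 head=4 tape=_aaaa[a]_a   (p1,a)→(p1,_,-1)
state=p1 head=3 tape=_aaa[a]__a   (p1,a)→(p1,_,-1)
state=p1 head=2 tape=_aa[a]___a   (p1,a)→(p1,_,-1)
state=p1 head=1 tape=_a[a]____a   (p1,a)→(p1,_,-1)
state=p1 head=0 tape=_[a]_____a   (p1,a)→(p1,_,-1)
state=p1 head=-1 tape=[_]______a
No transition is defined for (p1, _); M halts in state p1.

p1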